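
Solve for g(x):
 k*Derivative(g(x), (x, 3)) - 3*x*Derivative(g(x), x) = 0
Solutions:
 g(x) = C1 + Integral(C2*airyai(3^(1/3)*x*(1/k)^(1/3)) + C3*airybi(3^(1/3)*x*(1/k)^(1/3)), x)


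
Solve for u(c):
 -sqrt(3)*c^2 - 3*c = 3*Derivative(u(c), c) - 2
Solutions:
 u(c) = C1 - sqrt(3)*c^3/9 - c^2/2 + 2*c/3


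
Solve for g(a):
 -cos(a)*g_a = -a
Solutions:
 g(a) = C1 + Integral(a/cos(a), a)


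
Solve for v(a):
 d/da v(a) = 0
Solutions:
 v(a) = C1


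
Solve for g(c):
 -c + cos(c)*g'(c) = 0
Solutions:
 g(c) = C1 + Integral(c/cos(c), c)


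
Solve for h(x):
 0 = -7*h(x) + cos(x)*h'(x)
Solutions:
 h(x) = C1*sqrt(sin(x) + 1)*(sin(x)^3 + 3*sin(x)^2 + 3*sin(x) + 1)/(sqrt(sin(x) - 1)*(sin(x)^3 - 3*sin(x)^2 + 3*sin(x) - 1))


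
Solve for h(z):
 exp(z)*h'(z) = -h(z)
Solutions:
 h(z) = C1*exp(exp(-z))


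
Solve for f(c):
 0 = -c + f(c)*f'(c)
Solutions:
 f(c) = -sqrt(C1 + c^2)
 f(c) = sqrt(C1 + c^2)


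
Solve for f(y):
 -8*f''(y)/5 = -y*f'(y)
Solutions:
 f(y) = C1 + C2*erfi(sqrt(5)*y/4)


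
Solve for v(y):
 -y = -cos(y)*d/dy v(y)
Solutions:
 v(y) = C1 + Integral(y/cos(y), y)


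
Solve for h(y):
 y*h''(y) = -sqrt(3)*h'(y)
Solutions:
 h(y) = C1 + C2*y^(1 - sqrt(3))


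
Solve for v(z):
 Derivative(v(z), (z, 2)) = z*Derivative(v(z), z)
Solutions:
 v(z) = C1 + C2*erfi(sqrt(2)*z/2)


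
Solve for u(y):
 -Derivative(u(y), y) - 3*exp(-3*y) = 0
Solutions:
 u(y) = C1 + exp(-3*y)


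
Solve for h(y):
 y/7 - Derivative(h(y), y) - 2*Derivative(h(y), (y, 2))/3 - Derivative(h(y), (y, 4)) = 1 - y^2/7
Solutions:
 h(y) = C1 + C2*exp(2^(1/3)*y*(-4/(27 + sqrt(761))^(1/3) + 2^(1/3)*(27 + sqrt(761))^(1/3))/12)*sin(2^(1/3)*sqrt(3)*y*(4/(27 + sqrt(761))^(1/3) + 2^(1/3)*(27 + sqrt(761))^(1/3))/12) + C3*exp(2^(1/3)*y*(-4/(27 + sqrt(761))^(1/3) + 2^(1/3)*(27 + sqrt(761))^(1/3))/12)*cos(2^(1/3)*sqrt(3)*y*(4/(27 + sqrt(761))^(1/3) + 2^(1/3)*(27 + sqrt(761))^(1/3))/12) + C4*exp(-2^(1/3)*y*(-4/(27 + sqrt(761))^(1/3) + 2^(1/3)*(27 + sqrt(761))^(1/3))/6) + y^3/21 - y^2/42 - 61*y/63


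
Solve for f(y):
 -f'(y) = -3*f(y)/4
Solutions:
 f(y) = C1*exp(3*y/4)


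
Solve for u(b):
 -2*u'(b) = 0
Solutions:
 u(b) = C1


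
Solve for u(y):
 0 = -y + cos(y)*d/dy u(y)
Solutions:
 u(y) = C1 + Integral(y/cos(y), y)


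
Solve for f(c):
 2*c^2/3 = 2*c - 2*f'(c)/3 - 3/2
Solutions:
 f(c) = C1 - c^3/3 + 3*c^2/2 - 9*c/4


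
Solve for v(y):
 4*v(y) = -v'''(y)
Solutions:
 v(y) = C3*exp(-2^(2/3)*y) + (C1*sin(2^(2/3)*sqrt(3)*y/2) + C2*cos(2^(2/3)*sqrt(3)*y/2))*exp(2^(2/3)*y/2)


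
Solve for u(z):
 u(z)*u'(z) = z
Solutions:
 u(z) = -sqrt(C1 + z^2)
 u(z) = sqrt(C1 + z^2)


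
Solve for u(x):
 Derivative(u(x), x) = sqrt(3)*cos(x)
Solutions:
 u(x) = C1 + sqrt(3)*sin(x)


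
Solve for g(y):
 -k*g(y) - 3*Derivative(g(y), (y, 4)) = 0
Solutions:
 g(y) = C1*exp(-3^(3/4)*y*(-k)^(1/4)/3) + C2*exp(3^(3/4)*y*(-k)^(1/4)/3) + C3*exp(-3^(3/4)*I*y*(-k)^(1/4)/3) + C4*exp(3^(3/4)*I*y*(-k)^(1/4)/3)


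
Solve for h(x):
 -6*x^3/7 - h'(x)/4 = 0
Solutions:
 h(x) = C1 - 6*x^4/7


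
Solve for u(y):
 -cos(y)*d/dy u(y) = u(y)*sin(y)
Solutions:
 u(y) = C1*cos(y)


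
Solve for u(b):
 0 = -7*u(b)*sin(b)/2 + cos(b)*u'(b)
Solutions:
 u(b) = C1/cos(b)^(7/2)


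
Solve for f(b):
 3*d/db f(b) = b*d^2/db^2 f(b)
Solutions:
 f(b) = C1 + C2*b^4


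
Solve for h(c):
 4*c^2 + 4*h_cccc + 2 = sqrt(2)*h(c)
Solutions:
 h(c) = C1*exp(-2^(5/8)*c/2) + C2*exp(2^(5/8)*c/2) + C3*sin(2^(5/8)*c/2) + C4*cos(2^(5/8)*c/2) + 2*sqrt(2)*c^2 + sqrt(2)


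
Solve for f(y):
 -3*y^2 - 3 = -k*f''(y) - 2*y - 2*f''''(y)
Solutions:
 f(y) = C1 + C2*y + C3*exp(-sqrt(2)*y*sqrt(-k)/2) + C4*exp(sqrt(2)*y*sqrt(-k)/2) + y^4/(4*k) - y^3/(3*k) + y^2*(3/2 - 6/k)/k


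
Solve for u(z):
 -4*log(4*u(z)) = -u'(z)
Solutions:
 -Integral(1/(log(_y) + 2*log(2)), (_y, u(z)))/4 = C1 - z


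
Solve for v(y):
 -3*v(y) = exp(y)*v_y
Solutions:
 v(y) = C1*exp(3*exp(-y))


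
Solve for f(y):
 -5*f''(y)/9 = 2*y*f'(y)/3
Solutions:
 f(y) = C1 + C2*erf(sqrt(15)*y/5)


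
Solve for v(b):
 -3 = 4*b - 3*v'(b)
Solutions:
 v(b) = C1 + 2*b^2/3 + b


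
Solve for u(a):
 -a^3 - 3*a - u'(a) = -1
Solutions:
 u(a) = C1 - a^4/4 - 3*a^2/2 + a


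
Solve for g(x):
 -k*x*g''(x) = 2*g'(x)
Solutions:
 g(x) = C1 + x^(((re(k) - 2)*re(k) + im(k)^2)/(re(k)^2 + im(k)^2))*(C2*sin(2*log(x)*Abs(im(k))/(re(k)^2 + im(k)^2)) + C3*cos(2*log(x)*im(k)/(re(k)^2 + im(k)^2)))


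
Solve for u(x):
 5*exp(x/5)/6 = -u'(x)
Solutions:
 u(x) = C1 - 25*exp(x/5)/6


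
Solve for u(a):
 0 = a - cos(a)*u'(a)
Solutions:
 u(a) = C1 + Integral(a/cos(a), a)


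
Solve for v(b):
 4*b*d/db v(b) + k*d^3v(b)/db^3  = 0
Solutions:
 v(b) = C1 + Integral(C2*airyai(2^(2/3)*b*(-1/k)^(1/3)) + C3*airybi(2^(2/3)*b*(-1/k)^(1/3)), b)


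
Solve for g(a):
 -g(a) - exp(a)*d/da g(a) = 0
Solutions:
 g(a) = C1*exp(exp(-a))


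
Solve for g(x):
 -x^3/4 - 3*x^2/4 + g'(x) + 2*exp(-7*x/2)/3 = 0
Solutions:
 g(x) = C1 + x^4/16 + x^3/4 + 4*exp(-7*x/2)/21


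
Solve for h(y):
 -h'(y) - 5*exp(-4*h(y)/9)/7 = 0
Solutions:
 h(y) = 9*log(-I*(C1 - 20*y/63)^(1/4))
 h(y) = 9*log(I*(C1 - 20*y/63)^(1/4))
 h(y) = 9*log(-(C1 - 20*y/63)^(1/4))
 h(y) = 9*log(C1 - 20*y/63)/4


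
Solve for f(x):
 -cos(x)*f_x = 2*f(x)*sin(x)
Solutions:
 f(x) = C1*cos(x)^2


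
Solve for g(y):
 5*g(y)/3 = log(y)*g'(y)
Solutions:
 g(y) = C1*exp(5*li(y)/3)


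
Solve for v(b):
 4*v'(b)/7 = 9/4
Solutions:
 v(b) = C1 + 63*b/16


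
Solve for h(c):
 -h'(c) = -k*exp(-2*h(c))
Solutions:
 h(c) = log(-sqrt(C1 + 2*c*k))
 h(c) = log(C1 + 2*c*k)/2


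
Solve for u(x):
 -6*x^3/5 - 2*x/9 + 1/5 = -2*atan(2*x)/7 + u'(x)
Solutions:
 u(x) = C1 - 3*x^4/10 - x^2/9 + 2*x*atan(2*x)/7 + x/5 - log(4*x^2 + 1)/14


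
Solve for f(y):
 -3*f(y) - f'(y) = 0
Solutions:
 f(y) = C1*exp(-3*y)


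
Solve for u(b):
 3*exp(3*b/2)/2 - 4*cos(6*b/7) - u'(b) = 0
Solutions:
 u(b) = C1 + exp(3*b/2) - 14*sin(6*b/7)/3


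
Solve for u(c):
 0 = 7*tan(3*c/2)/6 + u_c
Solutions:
 u(c) = C1 + 7*log(cos(3*c/2))/9


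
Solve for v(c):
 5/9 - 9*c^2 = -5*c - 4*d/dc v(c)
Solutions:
 v(c) = C1 + 3*c^3/4 - 5*c^2/8 - 5*c/36


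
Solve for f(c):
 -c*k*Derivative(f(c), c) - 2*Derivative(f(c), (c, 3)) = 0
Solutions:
 f(c) = C1 + Integral(C2*airyai(2^(2/3)*c*(-k)^(1/3)/2) + C3*airybi(2^(2/3)*c*(-k)^(1/3)/2), c)


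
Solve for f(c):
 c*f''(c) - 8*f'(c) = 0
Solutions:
 f(c) = C1 + C2*c^9


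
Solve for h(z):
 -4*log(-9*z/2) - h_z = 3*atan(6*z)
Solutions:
 h(z) = C1 - 4*z*log(-z) - 3*z*atan(6*z) - 8*z*log(3) + 4*z*log(2) + 4*z + log(36*z^2 + 1)/4


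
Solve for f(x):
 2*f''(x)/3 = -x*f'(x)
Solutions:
 f(x) = C1 + C2*erf(sqrt(3)*x/2)


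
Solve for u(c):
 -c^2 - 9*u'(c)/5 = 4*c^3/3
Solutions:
 u(c) = C1 - 5*c^4/27 - 5*c^3/27


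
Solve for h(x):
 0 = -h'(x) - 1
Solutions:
 h(x) = C1 - x


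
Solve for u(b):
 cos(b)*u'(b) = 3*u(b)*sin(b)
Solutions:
 u(b) = C1/cos(b)^3


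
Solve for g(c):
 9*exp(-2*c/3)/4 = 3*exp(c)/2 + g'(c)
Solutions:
 g(c) = C1 - 3*exp(c)/2 - 27*exp(-2*c/3)/8


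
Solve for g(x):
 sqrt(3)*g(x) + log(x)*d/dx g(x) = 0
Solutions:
 g(x) = C1*exp(-sqrt(3)*li(x))


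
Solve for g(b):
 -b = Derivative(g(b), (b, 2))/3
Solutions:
 g(b) = C1 + C2*b - b^3/2


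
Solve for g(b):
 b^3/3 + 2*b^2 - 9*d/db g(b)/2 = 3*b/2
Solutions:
 g(b) = C1 + b^4/54 + 4*b^3/27 - b^2/6


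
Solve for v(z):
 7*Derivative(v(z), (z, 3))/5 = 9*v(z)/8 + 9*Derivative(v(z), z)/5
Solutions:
 v(z) = C1*exp(-z*(8*3^(2/3)*98^(1/3)/(sqrt(5649) + 105)^(1/3) + 84^(1/3)*(sqrt(5649) + 105)^(1/3))/56)*sin(3^(1/6)*z*(-28^(1/3)*3^(2/3)*(sqrt(5649) + 105)^(1/3) + 24*98^(1/3)/(sqrt(5649) + 105)^(1/3))/56) + C2*exp(-z*(8*3^(2/3)*98^(1/3)/(sqrt(5649) + 105)^(1/3) + 84^(1/3)*(sqrt(5649) + 105)^(1/3))/56)*cos(3^(1/6)*z*(-28^(1/3)*3^(2/3)*(sqrt(5649) + 105)^(1/3) + 24*98^(1/3)/(sqrt(5649) + 105)^(1/3))/56) + C3*exp(z*(8*3^(2/3)*98^(1/3)/(sqrt(5649) + 105)^(1/3) + 84^(1/3)*(sqrt(5649) + 105)^(1/3))/28)


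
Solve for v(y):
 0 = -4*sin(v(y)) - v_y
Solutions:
 v(y) = -acos((-C1 - exp(8*y))/(C1 - exp(8*y))) + 2*pi
 v(y) = acos((-C1 - exp(8*y))/(C1 - exp(8*y)))


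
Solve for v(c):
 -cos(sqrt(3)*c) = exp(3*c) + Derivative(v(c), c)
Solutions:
 v(c) = C1 - exp(3*c)/3 - sqrt(3)*sin(sqrt(3)*c)/3


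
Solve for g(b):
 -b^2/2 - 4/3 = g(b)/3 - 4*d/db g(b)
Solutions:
 g(b) = C1*exp(b/12) - 3*b^2/2 - 36*b - 436


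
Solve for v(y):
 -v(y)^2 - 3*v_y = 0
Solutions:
 v(y) = 3/(C1 + y)


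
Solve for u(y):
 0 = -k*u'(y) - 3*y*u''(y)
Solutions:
 u(y) = C1 + y^(1 - re(k)/3)*(C2*sin(log(y)*Abs(im(k))/3) + C3*cos(log(y)*im(k)/3))


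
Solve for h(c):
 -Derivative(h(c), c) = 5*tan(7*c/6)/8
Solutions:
 h(c) = C1 + 15*log(cos(7*c/6))/28


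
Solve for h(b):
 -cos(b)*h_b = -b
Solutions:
 h(b) = C1 + Integral(b/cos(b), b)


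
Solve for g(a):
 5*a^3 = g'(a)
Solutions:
 g(a) = C1 + 5*a^4/4


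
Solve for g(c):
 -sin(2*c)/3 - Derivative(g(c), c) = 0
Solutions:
 g(c) = C1 + cos(2*c)/6


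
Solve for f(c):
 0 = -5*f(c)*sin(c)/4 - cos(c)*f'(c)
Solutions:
 f(c) = C1*cos(c)^(5/4)


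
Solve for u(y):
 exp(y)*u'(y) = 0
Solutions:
 u(y) = C1


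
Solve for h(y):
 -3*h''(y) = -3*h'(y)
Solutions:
 h(y) = C1 + C2*exp(y)


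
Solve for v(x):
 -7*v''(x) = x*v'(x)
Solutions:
 v(x) = C1 + C2*erf(sqrt(14)*x/14)


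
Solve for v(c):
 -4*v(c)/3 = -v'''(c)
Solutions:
 v(c) = C3*exp(6^(2/3)*c/3) + (C1*sin(2^(2/3)*3^(1/6)*c/2) + C2*cos(2^(2/3)*3^(1/6)*c/2))*exp(-6^(2/3)*c/6)


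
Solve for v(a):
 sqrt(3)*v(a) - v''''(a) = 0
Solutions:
 v(a) = C1*exp(-3^(1/8)*a) + C2*exp(3^(1/8)*a) + C3*sin(3^(1/8)*a) + C4*cos(3^(1/8)*a)


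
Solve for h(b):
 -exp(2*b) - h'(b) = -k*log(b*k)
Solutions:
 h(b) = C1 + b*k*log(b*k) - b*k - exp(2*b)/2


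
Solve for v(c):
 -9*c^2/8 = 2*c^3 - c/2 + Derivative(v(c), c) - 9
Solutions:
 v(c) = C1 - c^4/2 - 3*c^3/8 + c^2/4 + 9*c


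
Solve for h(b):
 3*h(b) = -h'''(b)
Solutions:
 h(b) = C3*exp(-3^(1/3)*b) + (C1*sin(3^(5/6)*b/2) + C2*cos(3^(5/6)*b/2))*exp(3^(1/3)*b/2)


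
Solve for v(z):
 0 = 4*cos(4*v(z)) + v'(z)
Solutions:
 v(z) = -asin((C1 + exp(32*z))/(C1 - exp(32*z)))/4 + pi/4
 v(z) = asin((C1 + exp(32*z))/(C1 - exp(32*z)))/4


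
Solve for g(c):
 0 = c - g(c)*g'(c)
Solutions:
 g(c) = -sqrt(C1 + c^2)
 g(c) = sqrt(C1 + c^2)


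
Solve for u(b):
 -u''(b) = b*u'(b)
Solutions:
 u(b) = C1 + C2*erf(sqrt(2)*b/2)


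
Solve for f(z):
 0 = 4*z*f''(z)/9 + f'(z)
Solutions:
 f(z) = C1 + C2/z^(5/4)


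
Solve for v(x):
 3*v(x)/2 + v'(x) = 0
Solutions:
 v(x) = C1*exp(-3*x/2)


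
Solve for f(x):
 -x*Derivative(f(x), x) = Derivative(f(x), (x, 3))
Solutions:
 f(x) = C1 + Integral(C2*airyai(-x) + C3*airybi(-x), x)


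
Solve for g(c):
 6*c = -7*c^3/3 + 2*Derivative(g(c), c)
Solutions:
 g(c) = C1 + 7*c^4/24 + 3*c^2/2


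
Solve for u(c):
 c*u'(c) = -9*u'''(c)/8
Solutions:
 u(c) = C1 + Integral(C2*airyai(-2*3^(1/3)*c/3) + C3*airybi(-2*3^(1/3)*c/3), c)


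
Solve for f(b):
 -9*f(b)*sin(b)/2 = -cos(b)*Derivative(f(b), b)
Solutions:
 f(b) = C1/cos(b)^(9/2)


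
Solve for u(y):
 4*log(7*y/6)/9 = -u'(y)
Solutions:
 u(y) = C1 - 4*y*log(y)/9 - 4*y*log(7)/9 + 4*y/9 + 4*y*log(6)/9


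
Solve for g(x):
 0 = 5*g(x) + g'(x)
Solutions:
 g(x) = C1*exp(-5*x)


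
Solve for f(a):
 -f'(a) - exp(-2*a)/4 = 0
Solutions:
 f(a) = C1 + exp(-2*a)/8


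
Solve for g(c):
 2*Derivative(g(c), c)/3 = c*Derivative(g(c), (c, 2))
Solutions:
 g(c) = C1 + C2*c^(5/3)


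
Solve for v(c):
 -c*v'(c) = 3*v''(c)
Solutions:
 v(c) = C1 + C2*erf(sqrt(6)*c/6)


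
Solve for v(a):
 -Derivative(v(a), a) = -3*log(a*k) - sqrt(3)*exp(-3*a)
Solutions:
 v(a) = C1 + 3*a*log(a*k) - 3*a - sqrt(3)*exp(-3*a)/3


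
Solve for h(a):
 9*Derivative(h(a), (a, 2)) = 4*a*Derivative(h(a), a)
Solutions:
 h(a) = C1 + C2*erfi(sqrt(2)*a/3)


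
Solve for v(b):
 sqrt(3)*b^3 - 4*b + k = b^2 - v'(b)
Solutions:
 v(b) = C1 - sqrt(3)*b^4/4 + b^3/3 + 2*b^2 - b*k


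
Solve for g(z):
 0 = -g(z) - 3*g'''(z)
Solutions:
 g(z) = C3*exp(-3^(2/3)*z/3) + (C1*sin(3^(1/6)*z/2) + C2*cos(3^(1/6)*z/2))*exp(3^(2/3)*z/6)


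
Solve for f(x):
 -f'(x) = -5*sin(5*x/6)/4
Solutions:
 f(x) = C1 - 3*cos(5*x/6)/2


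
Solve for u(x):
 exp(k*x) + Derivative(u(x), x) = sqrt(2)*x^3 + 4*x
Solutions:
 u(x) = C1 + sqrt(2)*x^4/4 + 2*x^2 - exp(k*x)/k


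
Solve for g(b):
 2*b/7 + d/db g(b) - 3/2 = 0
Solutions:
 g(b) = C1 - b^2/7 + 3*b/2


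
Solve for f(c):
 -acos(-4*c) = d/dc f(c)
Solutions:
 f(c) = C1 - c*acos(-4*c) - sqrt(1 - 16*c^2)/4


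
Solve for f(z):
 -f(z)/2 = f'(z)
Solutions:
 f(z) = C1*exp(-z/2)


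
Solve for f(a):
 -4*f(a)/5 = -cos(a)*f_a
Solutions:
 f(a) = C1*(sin(a) + 1)^(2/5)/(sin(a) - 1)^(2/5)


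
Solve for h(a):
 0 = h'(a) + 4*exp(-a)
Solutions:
 h(a) = C1 + 4*exp(-a)


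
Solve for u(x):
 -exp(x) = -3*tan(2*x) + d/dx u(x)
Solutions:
 u(x) = C1 - exp(x) - 3*log(cos(2*x))/2


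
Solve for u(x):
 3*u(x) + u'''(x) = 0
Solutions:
 u(x) = C3*exp(-3^(1/3)*x) + (C1*sin(3^(5/6)*x/2) + C2*cos(3^(5/6)*x/2))*exp(3^(1/3)*x/2)


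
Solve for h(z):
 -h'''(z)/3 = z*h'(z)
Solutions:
 h(z) = C1 + Integral(C2*airyai(-3^(1/3)*z) + C3*airybi(-3^(1/3)*z), z)


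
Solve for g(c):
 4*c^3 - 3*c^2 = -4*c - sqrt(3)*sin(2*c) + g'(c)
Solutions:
 g(c) = C1 + c^4 - c^3 + 2*c^2 - sqrt(3)*cos(2*c)/2


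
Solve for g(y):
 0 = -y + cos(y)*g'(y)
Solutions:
 g(y) = C1 + Integral(y/cos(y), y)


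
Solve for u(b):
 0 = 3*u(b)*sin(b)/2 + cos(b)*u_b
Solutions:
 u(b) = C1*cos(b)^(3/2)


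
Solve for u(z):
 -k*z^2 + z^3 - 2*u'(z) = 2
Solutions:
 u(z) = C1 - k*z^3/6 + z^4/8 - z


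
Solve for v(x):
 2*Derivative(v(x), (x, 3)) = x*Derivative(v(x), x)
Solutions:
 v(x) = C1 + Integral(C2*airyai(2^(2/3)*x/2) + C3*airybi(2^(2/3)*x/2), x)


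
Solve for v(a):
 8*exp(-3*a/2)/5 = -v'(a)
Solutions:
 v(a) = C1 + 16*exp(-3*a/2)/15


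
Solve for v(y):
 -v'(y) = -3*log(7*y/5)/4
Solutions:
 v(y) = C1 + 3*y*log(y)/4 - 3*y*log(5)/4 - 3*y/4 + 3*y*log(7)/4


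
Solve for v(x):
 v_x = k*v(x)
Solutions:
 v(x) = C1*exp(k*x)


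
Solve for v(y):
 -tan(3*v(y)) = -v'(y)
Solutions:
 v(y) = -asin(C1*exp(3*y))/3 + pi/3
 v(y) = asin(C1*exp(3*y))/3


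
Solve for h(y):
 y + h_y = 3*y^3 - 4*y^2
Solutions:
 h(y) = C1 + 3*y^4/4 - 4*y^3/3 - y^2/2


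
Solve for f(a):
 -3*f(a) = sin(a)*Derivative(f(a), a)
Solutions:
 f(a) = C1*(cos(a) + 1)^(3/2)/(cos(a) - 1)^(3/2)


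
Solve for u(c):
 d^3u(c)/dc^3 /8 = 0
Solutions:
 u(c) = C1 + C2*c + C3*c^2


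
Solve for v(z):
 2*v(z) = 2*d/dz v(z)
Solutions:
 v(z) = C1*exp(z)


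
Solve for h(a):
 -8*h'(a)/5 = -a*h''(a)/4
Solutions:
 h(a) = C1 + C2*a^(37/5)


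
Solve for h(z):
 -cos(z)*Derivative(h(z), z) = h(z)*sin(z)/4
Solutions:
 h(z) = C1*cos(z)^(1/4)


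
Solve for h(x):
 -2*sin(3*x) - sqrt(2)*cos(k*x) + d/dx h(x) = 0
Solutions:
 h(x) = C1 - 2*cos(3*x)/3 + sqrt(2)*sin(k*x)/k


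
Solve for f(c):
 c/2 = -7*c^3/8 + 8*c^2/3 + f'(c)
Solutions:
 f(c) = C1 + 7*c^4/32 - 8*c^3/9 + c^2/4


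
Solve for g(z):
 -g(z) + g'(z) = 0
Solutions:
 g(z) = C1*exp(z)


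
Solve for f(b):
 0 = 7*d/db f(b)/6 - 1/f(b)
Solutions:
 f(b) = -sqrt(C1 + 84*b)/7
 f(b) = sqrt(C1 + 84*b)/7


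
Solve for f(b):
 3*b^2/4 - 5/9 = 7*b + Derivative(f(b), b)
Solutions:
 f(b) = C1 + b^3/4 - 7*b^2/2 - 5*b/9


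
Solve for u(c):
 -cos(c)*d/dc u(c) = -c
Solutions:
 u(c) = C1 + Integral(c/cos(c), c)


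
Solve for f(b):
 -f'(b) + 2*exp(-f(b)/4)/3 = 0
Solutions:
 f(b) = 4*log(C1 + b/6)


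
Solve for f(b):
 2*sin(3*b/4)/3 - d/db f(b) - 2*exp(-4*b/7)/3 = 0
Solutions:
 f(b) = C1 - 8*cos(3*b/4)/9 + 7*exp(-4*b/7)/6


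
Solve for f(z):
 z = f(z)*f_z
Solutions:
 f(z) = -sqrt(C1 + z^2)
 f(z) = sqrt(C1 + z^2)


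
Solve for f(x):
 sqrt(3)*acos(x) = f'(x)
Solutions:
 f(x) = C1 + sqrt(3)*(x*acos(x) - sqrt(1 - x^2))


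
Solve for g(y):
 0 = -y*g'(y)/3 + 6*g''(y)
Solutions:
 g(y) = C1 + C2*erfi(y/6)


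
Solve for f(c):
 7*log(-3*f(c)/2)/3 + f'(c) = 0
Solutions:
 3*Integral(1/(log(-_y) - log(2) + log(3)), (_y, f(c)))/7 = C1 - c


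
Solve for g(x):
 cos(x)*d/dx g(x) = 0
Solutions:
 g(x) = C1


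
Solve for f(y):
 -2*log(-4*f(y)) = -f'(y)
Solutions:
 -Integral(1/(log(-_y) + 2*log(2)), (_y, f(y)))/2 = C1 - y


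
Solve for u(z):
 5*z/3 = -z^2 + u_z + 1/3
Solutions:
 u(z) = C1 + z^3/3 + 5*z^2/6 - z/3


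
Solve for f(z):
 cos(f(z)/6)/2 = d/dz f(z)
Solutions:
 -z/2 - 3*log(sin(f(z)/6) - 1) + 3*log(sin(f(z)/6) + 1) = C1


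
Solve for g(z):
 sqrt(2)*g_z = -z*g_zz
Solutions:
 g(z) = C1 + C2*z^(1 - sqrt(2))


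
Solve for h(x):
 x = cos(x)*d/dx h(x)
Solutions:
 h(x) = C1 + Integral(x/cos(x), x)


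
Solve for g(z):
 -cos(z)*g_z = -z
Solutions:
 g(z) = C1 + Integral(z/cos(z), z)


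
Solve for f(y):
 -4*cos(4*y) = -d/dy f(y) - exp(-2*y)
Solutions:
 f(y) = C1 + sin(4*y) + exp(-2*y)/2


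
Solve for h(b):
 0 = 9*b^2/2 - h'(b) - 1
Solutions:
 h(b) = C1 + 3*b^3/2 - b


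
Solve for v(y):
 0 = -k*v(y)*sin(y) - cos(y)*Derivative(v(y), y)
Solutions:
 v(y) = C1*exp(k*log(cos(y)))


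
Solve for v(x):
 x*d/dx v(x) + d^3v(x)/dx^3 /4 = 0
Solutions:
 v(x) = C1 + Integral(C2*airyai(-2^(2/3)*x) + C3*airybi(-2^(2/3)*x), x)


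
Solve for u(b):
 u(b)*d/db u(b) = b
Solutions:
 u(b) = -sqrt(C1 + b^2)
 u(b) = sqrt(C1 + b^2)


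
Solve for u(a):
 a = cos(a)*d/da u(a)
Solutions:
 u(a) = C1 + Integral(a/cos(a), a)


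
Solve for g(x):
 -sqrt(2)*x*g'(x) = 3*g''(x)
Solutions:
 g(x) = C1 + C2*erf(2^(3/4)*sqrt(3)*x/6)


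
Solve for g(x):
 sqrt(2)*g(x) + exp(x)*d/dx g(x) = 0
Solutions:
 g(x) = C1*exp(sqrt(2)*exp(-x))


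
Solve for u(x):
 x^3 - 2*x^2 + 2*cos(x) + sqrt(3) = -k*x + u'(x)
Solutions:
 u(x) = C1 + k*x^2/2 + x^4/4 - 2*x^3/3 + sqrt(3)*x + 2*sin(x)


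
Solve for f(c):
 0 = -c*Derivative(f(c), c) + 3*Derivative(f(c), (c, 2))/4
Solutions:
 f(c) = C1 + C2*erfi(sqrt(6)*c/3)


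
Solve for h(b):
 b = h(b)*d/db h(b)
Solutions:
 h(b) = -sqrt(C1 + b^2)
 h(b) = sqrt(C1 + b^2)


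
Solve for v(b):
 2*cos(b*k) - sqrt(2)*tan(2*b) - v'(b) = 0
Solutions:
 v(b) = C1 + 2*Piecewise((sin(b*k)/k, Ne(k, 0)), (b, True)) + sqrt(2)*log(cos(2*b))/2


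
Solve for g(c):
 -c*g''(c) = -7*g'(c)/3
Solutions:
 g(c) = C1 + C2*c^(10/3)


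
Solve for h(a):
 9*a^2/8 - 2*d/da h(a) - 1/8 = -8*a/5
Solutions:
 h(a) = C1 + 3*a^3/16 + 2*a^2/5 - a/16


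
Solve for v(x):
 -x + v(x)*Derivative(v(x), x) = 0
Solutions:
 v(x) = -sqrt(C1 + x^2)
 v(x) = sqrt(C1 + x^2)


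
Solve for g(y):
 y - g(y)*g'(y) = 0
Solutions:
 g(y) = -sqrt(C1 + y^2)
 g(y) = sqrt(C1 + y^2)


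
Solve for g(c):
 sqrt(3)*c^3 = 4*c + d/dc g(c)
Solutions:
 g(c) = C1 + sqrt(3)*c^4/4 - 2*c^2


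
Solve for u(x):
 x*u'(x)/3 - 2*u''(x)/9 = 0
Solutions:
 u(x) = C1 + C2*erfi(sqrt(3)*x/2)


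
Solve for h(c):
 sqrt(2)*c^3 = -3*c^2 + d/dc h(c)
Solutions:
 h(c) = C1 + sqrt(2)*c^4/4 + c^3


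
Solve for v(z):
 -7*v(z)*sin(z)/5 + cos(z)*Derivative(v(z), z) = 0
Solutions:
 v(z) = C1/cos(z)^(7/5)


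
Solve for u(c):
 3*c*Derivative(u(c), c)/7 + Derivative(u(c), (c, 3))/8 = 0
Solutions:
 u(c) = C1 + Integral(C2*airyai(-2*3^(1/3)*7^(2/3)*c/7) + C3*airybi(-2*3^(1/3)*7^(2/3)*c/7), c)


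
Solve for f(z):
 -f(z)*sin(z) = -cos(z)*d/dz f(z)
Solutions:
 f(z) = C1/cos(z)


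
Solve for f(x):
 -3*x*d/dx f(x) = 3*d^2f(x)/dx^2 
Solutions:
 f(x) = C1 + C2*erf(sqrt(2)*x/2)


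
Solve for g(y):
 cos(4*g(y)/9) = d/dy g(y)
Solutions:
 -y - 9*log(sin(4*g(y)/9) - 1)/8 + 9*log(sin(4*g(y)/9) + 1)/8 = C1


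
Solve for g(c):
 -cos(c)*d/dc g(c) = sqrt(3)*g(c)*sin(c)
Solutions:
 g(c) = C1*cos(c)^(sqrt(3))


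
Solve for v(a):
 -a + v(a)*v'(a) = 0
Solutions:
 v(a) = -sqrt(C1 + a^2)
 v(a) = sqrt(C1 + a^2)


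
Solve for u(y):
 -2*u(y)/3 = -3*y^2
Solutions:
 u(y) = 9*y^2/2


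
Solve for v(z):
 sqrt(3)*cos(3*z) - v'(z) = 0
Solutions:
 v(z) = C1 + sqrt(3)*sin(3*z)/3


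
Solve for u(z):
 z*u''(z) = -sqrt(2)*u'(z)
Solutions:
 u(z) = C1 + C2*z^(1 - sqrt(2))


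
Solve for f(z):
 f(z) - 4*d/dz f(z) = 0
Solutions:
 f(z) = C1*exp(z/4)


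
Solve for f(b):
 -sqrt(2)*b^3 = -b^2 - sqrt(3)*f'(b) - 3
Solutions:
 f(b) = C1 + sqrt(6)*b^4/12 - sqrt(3)*b^3/9 - sqrt(3)*b


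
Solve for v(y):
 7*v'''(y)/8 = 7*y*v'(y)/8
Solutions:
 v(y) = C1 + Integral(C2*airyai(y) + C3*airybi(y), y)


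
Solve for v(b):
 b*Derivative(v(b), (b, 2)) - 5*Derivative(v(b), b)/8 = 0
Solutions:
 v(b) = C1 + C2*b^(13/8)


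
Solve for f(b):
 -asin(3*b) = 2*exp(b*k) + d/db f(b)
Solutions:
 f(b) = C1 - b*asin(3*b) - sqrt(1 - 9*b^2)/3 - 2*Piecewise((exp(b*k)/k, Ne(k, 0)), (b, True))


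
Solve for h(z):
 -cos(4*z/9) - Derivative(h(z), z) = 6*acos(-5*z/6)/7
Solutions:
 h(z) = C1 - 6*z*acos(-5*z/6)/7 - 6*sqrt(36 - 25*z^2)/35 - 9*sin(4*z/9)/4


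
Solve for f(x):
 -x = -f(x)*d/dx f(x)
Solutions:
 f(x) = -sqrt(C1 + x^2)
 f(x) = sqrt(C1 + x^2)


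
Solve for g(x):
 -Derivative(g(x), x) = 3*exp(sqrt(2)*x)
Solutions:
 g(x) = C1 - 3*sqrt(2)*exp(sqrt(2)*x)/2


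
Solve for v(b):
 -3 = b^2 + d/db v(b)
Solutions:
 v(b) = C1 - b^3/3 - 3*b


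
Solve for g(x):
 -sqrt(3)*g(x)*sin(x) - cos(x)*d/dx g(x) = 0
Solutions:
 g(x) = C1*cos(x)^(sqrt(3))


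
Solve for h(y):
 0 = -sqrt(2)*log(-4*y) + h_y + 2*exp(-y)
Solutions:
 h(y) = C1 + sqrt(2)*y*log(-y) + sqrt(2)*y*(-1 + 2*log(2)) + 2*exp(-y)


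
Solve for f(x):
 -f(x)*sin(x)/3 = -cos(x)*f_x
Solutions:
 f(x) = C1/cos(x)^(1/3)


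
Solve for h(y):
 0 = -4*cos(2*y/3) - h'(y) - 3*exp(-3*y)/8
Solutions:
 h(y) = C1 - 6*sin(2*y/3) + exp(-3*y)/8


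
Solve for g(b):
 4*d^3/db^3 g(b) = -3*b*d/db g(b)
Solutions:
 g(b) = C1 + Integral(C2*airyai(-6^(1/3)*b/2) + C3*airybi(-6^(1/3)*b/2), b)


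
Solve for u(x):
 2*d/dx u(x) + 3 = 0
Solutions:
 u(x) = C1 - 3*x/2


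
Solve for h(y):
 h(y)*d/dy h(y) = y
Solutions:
 h(y) = -sqrt(C1 + y^2)
 h(y) = sqrt(C1 + y^2)


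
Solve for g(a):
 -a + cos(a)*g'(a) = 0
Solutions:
 g(a) = C1 + Integral(a/cos(a), a)


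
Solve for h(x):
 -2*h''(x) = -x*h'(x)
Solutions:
 h(x) = C1 + C2*erfi(x/2)


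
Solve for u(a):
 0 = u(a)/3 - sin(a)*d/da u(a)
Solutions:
 u(a) = C1*(cos(a) - 1)^(1/6)/(cos(a) + 1)^(1/6)


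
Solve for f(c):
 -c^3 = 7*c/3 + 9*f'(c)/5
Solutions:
 f(c) = C1 - 5*c^4/36 - 35*c^2/54


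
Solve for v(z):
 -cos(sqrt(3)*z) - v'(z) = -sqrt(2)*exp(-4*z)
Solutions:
 v(z) = C1 - sqrt(3)*sin(sqrt(3)*z)/3 - sqrt(2)*exp(-4*z)/4


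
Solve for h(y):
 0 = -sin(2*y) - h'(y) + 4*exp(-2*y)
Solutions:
 h(y) = C1 + cos(2*y)/2 - 2*exp(-2*y)


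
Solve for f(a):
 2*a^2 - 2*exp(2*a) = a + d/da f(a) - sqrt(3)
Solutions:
 f(a) = C1 + 2*a^3/3 - a^2/2 + sqrt(3)*a - exp(2*a)


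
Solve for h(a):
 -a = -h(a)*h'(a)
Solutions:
 h(a) = -sqrt(C1 + a^2)
 h(a) = sqrt(C1 + a^2)


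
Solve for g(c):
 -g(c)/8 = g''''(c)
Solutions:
 g(c) = (C1*sin(2^(3/4)*c/4) + C2*cos(2^(3/4)*c/4))*exp(-2^(3/4)*c/4) + (C3*sin(2^(3/4)*c/4) + C4*cos(2^(3/4)*c/4))*exp(2^(3/4)*c/4)


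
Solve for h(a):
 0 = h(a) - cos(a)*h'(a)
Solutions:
 h(a) = C1*sqrt(sin(a) + 1)/sqrt(sin(a) - 1)


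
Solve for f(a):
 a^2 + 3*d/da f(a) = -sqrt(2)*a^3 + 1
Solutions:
 f(a) = C1 - sqrt(2)*a^4/12 - a^3/9 + a/3


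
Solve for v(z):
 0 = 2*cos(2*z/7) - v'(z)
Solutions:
 v(z) = C1 + 7*sin(2*z/7)


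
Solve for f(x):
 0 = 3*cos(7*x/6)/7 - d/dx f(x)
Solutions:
 f(x) = C1 + 18*sin(7*x/6)/49


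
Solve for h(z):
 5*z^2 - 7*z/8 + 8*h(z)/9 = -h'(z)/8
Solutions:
 h(z) = C1*exp(-64*z/9) - 45*z^2/8 + 657*z/256 - 5913/16384


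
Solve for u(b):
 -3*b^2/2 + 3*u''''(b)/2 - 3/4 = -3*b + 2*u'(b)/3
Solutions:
 u(b) = C1 + C4*exp(2^(2/3)*3^(1/3)*b/3) - 3*b^3/4 + 9*b^2/4 - 9*b/8 + (C2*sin(2^(2/3)*3^(5/6)*b/6) + C3*cos(2^(2/3)*3^(5/6)*b/6))*exp(-2^(2/3)*3^(1/3)*b/6)


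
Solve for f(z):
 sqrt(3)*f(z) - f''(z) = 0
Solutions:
 f(z) = C1*exp(-3^(1/4)*z) + C2*exp(3^(1/4)*z)


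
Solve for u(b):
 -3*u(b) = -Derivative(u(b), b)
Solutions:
 u(b) = C1*exp(3*b)


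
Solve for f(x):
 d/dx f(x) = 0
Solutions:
 f(x) = C1


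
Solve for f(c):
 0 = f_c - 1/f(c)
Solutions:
 f(c) = -sqrt(C1 + 2*c)
 f(c) = sqrt(C1 + 2*c)


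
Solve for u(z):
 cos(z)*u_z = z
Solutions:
 u(z) = C1 + Integral(z/cos(z), z)


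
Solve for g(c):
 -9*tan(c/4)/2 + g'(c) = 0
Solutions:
 g(c) = C1 - 18*log(cos(c/4))


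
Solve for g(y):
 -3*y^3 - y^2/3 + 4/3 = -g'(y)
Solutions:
 g(y) = C1 + 3*y^4/4 + y^3/9 - 4*y/3


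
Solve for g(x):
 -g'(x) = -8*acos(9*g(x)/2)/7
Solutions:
 Integral(1/acos(9*_y/2), (_y, g(x))) = C1 + 8*x/7


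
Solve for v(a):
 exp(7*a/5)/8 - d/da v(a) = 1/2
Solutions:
 v(a) = C1 - a/2 + 5*exp(7*a/5)/56


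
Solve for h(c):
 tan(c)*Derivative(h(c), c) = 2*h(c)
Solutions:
 h(c) = C1*sin(c)^2


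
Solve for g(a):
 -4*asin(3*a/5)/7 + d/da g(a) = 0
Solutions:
 g(a) = C1 + 4*a*asin(3*a/5)/7 + 4*sqrt(25 - 9*a^2)/21


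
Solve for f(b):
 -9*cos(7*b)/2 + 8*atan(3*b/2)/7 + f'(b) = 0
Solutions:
 f(b) = C1 - 8*b*atan(3*b/2)/7 + 8*log(9*b^2 + 4)/21 + 9*sin(7*b)/14


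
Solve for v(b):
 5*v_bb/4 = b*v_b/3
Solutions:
 v(b) = C1 + C2*erfi(sqrt(30)*b/15)


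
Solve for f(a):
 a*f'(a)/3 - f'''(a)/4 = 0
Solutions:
 f(a) = C1 + Integral(C2*airyai(6^(2/3)*a/3) + C3*airybi(6^(2/3)*a/3), a)


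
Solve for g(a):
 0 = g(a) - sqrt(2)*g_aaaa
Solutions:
 g(a) = C1*exp(-2^(7/8)*a/2) + C2*exp(2^(7/8)*a/2) + C3*sin(2^(7/8)*a/2) + C4*cos(2^(7/8)*a/2)


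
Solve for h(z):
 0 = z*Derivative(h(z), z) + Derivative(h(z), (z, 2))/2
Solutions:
 h(z) = C1 + C2*erf(z)


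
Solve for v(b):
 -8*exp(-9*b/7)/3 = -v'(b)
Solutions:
 v(b) = C1 - 56*exp(-9*b/7)/27


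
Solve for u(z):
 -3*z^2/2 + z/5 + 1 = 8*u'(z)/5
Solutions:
 u(z) = C1 - 5*z^3/16 + z^2/16 + 5*z/8


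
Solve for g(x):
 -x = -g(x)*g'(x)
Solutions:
 g(x) = -sqrt(C1 + x^2)
 g(x) = sqrt(C1 + x^2)


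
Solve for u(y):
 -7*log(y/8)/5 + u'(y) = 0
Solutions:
 u(y) = C1 + 7*y*log(y)/5 - 21*y*log(2)/5 - 7*y/5


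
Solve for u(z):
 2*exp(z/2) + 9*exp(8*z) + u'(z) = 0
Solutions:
 u(z) = C1 - 4*exp(z/2) - 9*exp(8*z)/8


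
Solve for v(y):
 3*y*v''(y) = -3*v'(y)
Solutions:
 v(y) = C1 + C2*log(y)


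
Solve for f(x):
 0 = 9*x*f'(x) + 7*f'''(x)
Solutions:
 f(x) = C1 + Integral(C2*airyai(-21^(2/3)*x/7) + C3*airybi(-21^(2/3)*x/7), x)


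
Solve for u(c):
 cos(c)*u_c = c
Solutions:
 u(c) = C1 + Integral(c/cos(c), c)


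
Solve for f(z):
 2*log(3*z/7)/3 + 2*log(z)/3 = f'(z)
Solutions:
 f(z) = C1 + 4*z*log(z)/3 - 4*z/3 - 2*z*log(7)/3 + 2*z*log(3)/3


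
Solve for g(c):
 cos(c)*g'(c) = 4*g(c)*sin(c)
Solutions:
 g(c) = C1/cos(c)^4


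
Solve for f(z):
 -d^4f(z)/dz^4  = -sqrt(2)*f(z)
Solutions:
 f(z) = C1*exp(-2^(1/8)*z) + C2*exp(2^(1/8)*z) + C3*sin(2^(1/8)*z) + C4*cos(2^(1/8)*z)


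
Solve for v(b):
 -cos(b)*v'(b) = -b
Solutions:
 v(b) = C1 + Integral(b/cos(b), b)


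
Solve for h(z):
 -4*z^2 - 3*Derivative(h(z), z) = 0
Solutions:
 h(z) = C1 - 4*z^3/9


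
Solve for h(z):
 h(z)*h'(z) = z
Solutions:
 h(z) = -sqrt(C1 + z^2)
 h(z) = sqrt(C1 + z^2)


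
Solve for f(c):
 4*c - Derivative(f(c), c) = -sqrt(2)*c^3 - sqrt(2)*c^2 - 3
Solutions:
 f(c) = C1 + sqrt(2)*c^4/4 + sqrt(2)*c^3/3 + 2*c^2 + 3*c


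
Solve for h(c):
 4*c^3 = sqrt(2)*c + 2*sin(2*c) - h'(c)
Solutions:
 h(c) = C1 - c^4 + sqrt(2)*c^2/2 - cos(2*c)


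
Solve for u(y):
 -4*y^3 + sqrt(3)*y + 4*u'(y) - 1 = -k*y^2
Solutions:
 u(y) = C1 - k*y^3/12 + y^4/4 - sqrt(3)*y^2/8 + y/4


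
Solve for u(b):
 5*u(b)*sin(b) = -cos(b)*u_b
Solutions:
 u(b) = C1*cos(b)^5


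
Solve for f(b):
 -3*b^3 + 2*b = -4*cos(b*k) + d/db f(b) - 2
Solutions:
 f(b) = C1 - 3*b^4/4 + b^2 + 2*b + 4*sin(b*k)/k


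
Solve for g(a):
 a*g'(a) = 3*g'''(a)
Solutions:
 g(a) = C1 + Integral(C2*airyai(3^(2/3)*a/3) + C3*airybi(3^(2/3)*a/3), a)


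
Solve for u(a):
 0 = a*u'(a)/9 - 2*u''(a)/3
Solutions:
 u(a) = C1 + C2*erfi(sqrt(3)*a/6)


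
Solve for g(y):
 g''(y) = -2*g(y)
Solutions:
 g(y) = C1*sin(sqrt(2)*y) + C2*cos(sqrt(2)*y)


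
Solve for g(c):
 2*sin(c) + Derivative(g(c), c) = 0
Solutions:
 g(c) = C1 + 2*cos(c)


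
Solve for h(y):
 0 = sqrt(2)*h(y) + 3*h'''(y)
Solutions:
 h(y) = C3*exp(-2^(1/6)*3^(2/3)*y/3) + (C1*sin(6^(1/6)*y/2) + C2*cos(6^(1/6)*y/2))*exp(2^(1/6)*3^(2/3)*y/6)


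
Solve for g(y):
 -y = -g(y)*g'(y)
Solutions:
 g(y) = -sqrt(C1 + y^2)
 g(y) = sqrt(C1 + y^2)


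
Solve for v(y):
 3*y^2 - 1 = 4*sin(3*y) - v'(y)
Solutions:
 v(y) = C1 - y^3 + y - 4*cos(3*y)/3


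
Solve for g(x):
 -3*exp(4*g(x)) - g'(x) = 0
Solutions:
 g(x) = log(-I*(1/(C1 + 12*x))^(1/4))
 g(x) = log(I*(1/(C1 + 12*x))^(1/4))
 g(x) = log(-(1/(C1 + 12*x))^(1/4))
 g(x) = log(1/(C1 + 12*x))/4


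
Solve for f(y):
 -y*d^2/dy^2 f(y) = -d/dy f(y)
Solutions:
 f(y) = C1 + C2*y^2


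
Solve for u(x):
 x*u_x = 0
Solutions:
 u(x) = C1


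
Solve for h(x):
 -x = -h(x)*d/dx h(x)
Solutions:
 h(x) = -sqrt(C1 + x^2)
 h(x) = sqrt(C1 + x^2)


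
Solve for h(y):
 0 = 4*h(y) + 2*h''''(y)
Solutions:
 h(y) = (C1*sin(2^(3/4)*y/2) + C2*cos(2^(3/4)*y/2))*exp(-2^(3/4)*y/2) + (C3*sin(2^(3/4)*y/2) + C4*cos(2^(3/4)*y/2))*exp(2^(3/4)*y/2)


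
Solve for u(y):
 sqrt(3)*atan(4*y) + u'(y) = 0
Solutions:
 u(y) = C1 - sqrt(3)*(y*atan(4*y) - log(16*y^2 + 1)/8)


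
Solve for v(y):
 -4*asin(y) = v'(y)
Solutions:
 v(y) = C1 - 4*y*asin(y) - 4*sqrt(1 - y^2)


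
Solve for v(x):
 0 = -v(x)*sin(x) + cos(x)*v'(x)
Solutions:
 v(x) = C1/cos(x)


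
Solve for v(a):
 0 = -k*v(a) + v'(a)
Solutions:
 v(a) = C1*exp(a*k)


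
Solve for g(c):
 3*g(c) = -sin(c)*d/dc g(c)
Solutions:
 g(c) = C1*(cos(c) + 1)^(3/2)/(cos(c) - 1)^(3/2)


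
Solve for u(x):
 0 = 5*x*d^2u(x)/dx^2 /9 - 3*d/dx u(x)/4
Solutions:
 u(x) = C1 + C2*x^(47/20)


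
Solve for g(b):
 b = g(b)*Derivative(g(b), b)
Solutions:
 g(b) = -sqrt(C1 + b^2)
 g(b) = sqrt(C1 + b^2)


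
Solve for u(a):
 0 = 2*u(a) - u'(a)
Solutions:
 u(a) = C1*exp(2*a)


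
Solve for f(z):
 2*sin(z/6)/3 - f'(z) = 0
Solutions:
 f(z) = C1 - 4*cos(z/6)


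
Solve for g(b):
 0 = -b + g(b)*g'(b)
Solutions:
 g(b) = -sqrt(C1 + b^2)
 g(b) = sqrt(C1 + b^2)


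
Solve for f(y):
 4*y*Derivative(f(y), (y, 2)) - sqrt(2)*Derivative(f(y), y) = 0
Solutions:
 f(y) = C1 + C2*y^(sqrt(2)/4 + 1)


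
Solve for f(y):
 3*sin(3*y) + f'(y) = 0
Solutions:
 f(y) = C1 + cos(3*y)


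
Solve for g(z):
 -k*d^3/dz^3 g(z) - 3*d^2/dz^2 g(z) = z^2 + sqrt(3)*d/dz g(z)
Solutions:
 g(z) = C1 + C2*exp(z*(sqrt(-4*sqrt(3)*k + 9) - 3)/(2*k)) + C3*exp(-z*(sqrt(-4*sqrt(3)*k + 9) + 3)/(2*k)) + 2*k*z/3 - sqrt(3)*z^3/9 + z^2 - 2*sqrt(3)*z


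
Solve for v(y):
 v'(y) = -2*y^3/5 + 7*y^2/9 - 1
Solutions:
 v(y) = C1 - y^4/10 + 7*y^3/27 - y


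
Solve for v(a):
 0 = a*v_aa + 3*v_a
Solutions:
 v(a) = C1 + C2/a^2


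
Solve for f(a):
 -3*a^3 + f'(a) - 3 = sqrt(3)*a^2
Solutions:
 f(a) = C1 + 3*a^4/4 + sqrt(3)*a^3/3 + 3*a


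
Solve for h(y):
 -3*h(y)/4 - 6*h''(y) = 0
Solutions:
 h(y) = C1*sin(sqrt(2)*y/4) + C2*cos(sqrt(2)*y/4)


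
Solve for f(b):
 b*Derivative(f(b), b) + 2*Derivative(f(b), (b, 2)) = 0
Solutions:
 f(b) = C1 + C2*erf(b/2)


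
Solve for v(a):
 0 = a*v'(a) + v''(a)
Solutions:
 v(a) = C1 + C2*erf(sqrt(2)*a/2)


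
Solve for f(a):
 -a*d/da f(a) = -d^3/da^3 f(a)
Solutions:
 f(a) = C1 + Integral(C2*airyai(a) + C3*airybi(a), a)


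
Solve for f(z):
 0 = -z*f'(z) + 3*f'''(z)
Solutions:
 f(z) = C1 + Integral(C2*airyai(3^(2/3)*z/3) + C3*airybi(3^(2/3)*z/3), z)


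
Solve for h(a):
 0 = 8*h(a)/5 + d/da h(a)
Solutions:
 h(a) = C1*exp(-8*a/5)


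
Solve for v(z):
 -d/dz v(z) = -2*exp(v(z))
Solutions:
 v(z) = log(-1/(C1 + 2*z))


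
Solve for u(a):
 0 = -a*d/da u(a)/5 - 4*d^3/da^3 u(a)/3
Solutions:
 u(a) = C1 + Integral(C2*airyai(-150^(1/3)*a/10) + C3*airybi(-150^(1/3)*a/10), a)


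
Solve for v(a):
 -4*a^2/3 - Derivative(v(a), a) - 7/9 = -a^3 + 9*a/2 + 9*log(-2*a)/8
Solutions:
 v(a) = C1 + a^4/4 - 4*a^3/9 - 9*a^2/4 - 9*a*log(-a)/8 + a*(25 - 81*log(2))/72


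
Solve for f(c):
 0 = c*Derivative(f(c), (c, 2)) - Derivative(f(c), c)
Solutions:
 f(c) = C1 + C2*c^2


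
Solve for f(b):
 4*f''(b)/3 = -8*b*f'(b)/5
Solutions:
 f(b) = C1 + C2*erf(sqrt(15)*b/5)


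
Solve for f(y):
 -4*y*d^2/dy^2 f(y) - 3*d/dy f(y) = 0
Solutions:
 f(y) = C1 + C2*y^(1/4)


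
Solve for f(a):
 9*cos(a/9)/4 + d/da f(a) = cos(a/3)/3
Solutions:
 f(a) = C1 - 81*sin(a/9)/4 + sin(a/3)


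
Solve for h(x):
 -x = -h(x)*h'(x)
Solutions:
 h(x) = -sqrt(C1 + x^2)
 h(x) = sqrt(C1 + x^2)


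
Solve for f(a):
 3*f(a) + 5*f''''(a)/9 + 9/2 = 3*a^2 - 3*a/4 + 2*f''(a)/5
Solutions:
 f(a) = a^2 - a/4 + (C1*sin(15^(3/4)*a*sin(atan(sqrt(366)/3)/2)/5) + C2*cos(15^(3/4)*a*sin(atan(sqrt(366)/3)/2)/5))*exp(-15^(3/4)*a*cos(atan(sqrt(366)/3)/2)/5) + (C3*sin(15^(3/4)*a*sin(atan(sqrt(366)/3)/2)/5) + C4*cos(15^(3/4)*a*sin(atan(sqrt(366)/3)/2)/5))*exp(15^(3/4)*a*cos(atan(sqrt(366)/3)/2)/5) - 37/30


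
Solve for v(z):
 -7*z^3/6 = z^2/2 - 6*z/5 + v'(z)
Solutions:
 v(z) = C1 - 7*z^4/24 - z^3/6 + 3*z^2/5


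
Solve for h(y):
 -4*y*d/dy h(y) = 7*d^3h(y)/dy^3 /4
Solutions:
 h(y) = C1 + Integral(C2*airyai(-2*2^(1/3)*7^(2/3)*y/7) + C3*airybi(-2*2^(1/3)*7^(2/3)*y/7), y)


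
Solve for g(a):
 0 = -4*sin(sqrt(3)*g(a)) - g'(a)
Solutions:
 g(a) = sqrt(3)*(-acos((-exp(2*sqrt(3)*C1) - exp(8*sqrt(3)*a))/(exp(2*sqrt(3)*C1) - exp(8*sqrt(3)*a))) + 2*pi)/3
 g(a) = sqrt(3)*acos((-exp(2*sqrt(3)*C1) - exp(8*sqrt(3)*a))/(exp(2*sqrt(3)*C1) - exp(8*sqrt(3)*a)))/3


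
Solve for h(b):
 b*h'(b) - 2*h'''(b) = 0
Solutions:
 h(b) = C1 + Integral(C2*airyai(2^(2/3)*b/2) + C3*airybi(2^(2/3)*b/2), b)


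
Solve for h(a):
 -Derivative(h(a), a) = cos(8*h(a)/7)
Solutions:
 a - 7*log(sin(8*h(a)/7) - 1)/16 + 7*log(sin(8*h(a)/7) + 1)/16 = C1


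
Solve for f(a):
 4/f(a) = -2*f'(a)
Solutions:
 f(a) = -sqrt(C1 - 4*a)
 f(a) = sqrt(C1 - 4*a)


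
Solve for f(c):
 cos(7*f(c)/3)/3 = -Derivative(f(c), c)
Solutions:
 c/3 - 3*log(sin(7*f(c)/3) - 1)/14 + 3*log(sin(7*f(c)/3) + 1)/14 = C1


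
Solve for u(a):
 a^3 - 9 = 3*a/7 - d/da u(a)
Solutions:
 u(a) = C1 - a^4/4 + 3*a^2/14 + 9*a


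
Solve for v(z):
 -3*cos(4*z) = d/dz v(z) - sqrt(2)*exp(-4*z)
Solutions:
 v(z) = C1 - 3*sin(4*z)/4 - sqrt(2)*exp(-4*z)/4


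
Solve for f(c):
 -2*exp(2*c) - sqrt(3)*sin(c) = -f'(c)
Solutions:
 f(c) = C1 + exp(2*c) - sqrt(3)*cos(c)


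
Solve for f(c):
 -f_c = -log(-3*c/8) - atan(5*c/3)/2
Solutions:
 f(c) = C1 + c*log(-c) + c*atan(5*c/3)/2 - 3*c*log(2) - c + c*log(3) - 3*log(25*c^2 + 9)/20


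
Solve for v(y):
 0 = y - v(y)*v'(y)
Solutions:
 v(y) = -sqrt(C1 + y^2)
 v(y) = sqrt(C1 + y^2)


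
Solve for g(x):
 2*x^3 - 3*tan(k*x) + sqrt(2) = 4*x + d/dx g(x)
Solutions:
 g(x) = C1 + x^4/2 - 2*x^2 + sqrt(2)*x - 3*Piecewise((-log(cos(k*x))/k, Ne(k, 0)), (0, True))


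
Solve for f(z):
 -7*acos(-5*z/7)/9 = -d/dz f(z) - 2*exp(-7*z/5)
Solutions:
 f(z) = C1 + 7*z*acos(-5*z/7)/9 + 7*sqrt(49 - 25*z^2)/45 + 10*exp(-7*z/5)/7


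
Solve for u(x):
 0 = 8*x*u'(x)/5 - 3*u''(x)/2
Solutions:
 u(x) = C1 + C2*erfi(2*sqrt(30)*x/15)


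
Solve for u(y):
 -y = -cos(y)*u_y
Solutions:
 u(y) = C1 + Integral(y/cos(y), y)


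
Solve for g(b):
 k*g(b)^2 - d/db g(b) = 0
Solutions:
 g(b) = -1/(C1 + b*k)


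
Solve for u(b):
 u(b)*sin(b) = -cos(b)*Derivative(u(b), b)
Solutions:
 u(b) = C1*cos(b)


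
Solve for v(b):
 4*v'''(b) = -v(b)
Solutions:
 v(b) = C3*exp(-2^(1/3)*b/2) + (C1*sin(2^(1/3)*sqrt(3)*b/4) + C2*cos(2^(1/3)*sqrt(3)*b/4))*exp(2^(1/3)*b/4)


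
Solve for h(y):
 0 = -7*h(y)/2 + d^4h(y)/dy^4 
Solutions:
 h(y) = C1*exp(-2^(3/4)*7^(1/4)*y/2) + C2*exp(2^(3/4)*7^(1/4)*y/2) + C3*sin(2^(3/4)*7^(1/4)*y/2) + C4*cos(2^(3/4)*7^(1/4)*y/2)


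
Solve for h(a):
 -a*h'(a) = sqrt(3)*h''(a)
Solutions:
 h(a) = C1 + C2*erf(sqrt(2)*3^(3/4)*a/6)


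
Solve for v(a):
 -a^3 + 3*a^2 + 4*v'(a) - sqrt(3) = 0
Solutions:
 v(a) = C1 + a^4/16 - a^3/4 + sqrt(3)*a/4


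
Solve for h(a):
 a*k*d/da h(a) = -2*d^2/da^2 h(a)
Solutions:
 h(a) = Piecewise((-sqrt(pi)*C1*erf(a*sqrt(k)/2)/sqrt(k) - C2, (k > 0) | (k < 0)), (-C1*a - C2, True))


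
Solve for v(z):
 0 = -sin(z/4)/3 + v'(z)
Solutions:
 v(z) = C1 - 4*cos(z/4)/3


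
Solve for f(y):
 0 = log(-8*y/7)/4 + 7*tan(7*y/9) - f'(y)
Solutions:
 f(y) = C1 + y*log(-y)/4 - y*log(7) - y/4 + 3*y*log(14)/4 - 9*log(cos(7*y/9))


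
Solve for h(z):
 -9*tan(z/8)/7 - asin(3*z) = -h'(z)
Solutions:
 h(z) = C1 + z*asin(3*z) + sqrt(1 - 9*z^2)/3 - 72*log(cos(z/8))/7


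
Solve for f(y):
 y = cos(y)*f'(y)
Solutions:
 f(y) = C1 + Integral(y/cos(y), y)


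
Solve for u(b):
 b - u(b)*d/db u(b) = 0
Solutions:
 u(b) = -sqrt(C1 + b^2)
 u(b) = sqrt(C1 + b^2)


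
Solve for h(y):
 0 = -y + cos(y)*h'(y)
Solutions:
 h(y) = C1 + Integral(y/cos(y), y)


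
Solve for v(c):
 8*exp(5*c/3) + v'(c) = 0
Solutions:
 v(c) = C1 - 24*exp(5*c/3)/5


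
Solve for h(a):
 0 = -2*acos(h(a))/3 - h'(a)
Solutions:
 Integral(1/acos(_y), (_y, h(a))) = C1 - 2*a/3


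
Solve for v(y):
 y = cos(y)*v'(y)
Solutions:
 v(y) = C1 + Integral(y/cos(y), y)


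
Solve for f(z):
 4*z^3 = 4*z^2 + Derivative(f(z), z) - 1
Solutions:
 f(z) = C1 + z^4 - 4*z^3/3 + z


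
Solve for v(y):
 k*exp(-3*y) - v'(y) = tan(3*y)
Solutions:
 v(y) = C1 - k*exp(-3*y)/3 - log(tan(3*y)^2 + 1)/6


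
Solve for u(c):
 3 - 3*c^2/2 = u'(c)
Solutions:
 u(c) = C1 - c^3/2 + 3*c


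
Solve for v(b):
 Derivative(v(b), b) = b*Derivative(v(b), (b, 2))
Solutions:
 v(b) = C1 + C2*b^2


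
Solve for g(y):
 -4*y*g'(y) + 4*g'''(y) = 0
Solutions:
 g(y) = C1 + Integral(C2*airyai(y) + C3*airybi(y), y)


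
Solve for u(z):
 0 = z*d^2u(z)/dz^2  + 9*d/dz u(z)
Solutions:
 u(z) = C1 + C2/z^8


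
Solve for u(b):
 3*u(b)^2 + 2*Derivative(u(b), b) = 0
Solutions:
 u(b) = 2/(C1 + 3*b)


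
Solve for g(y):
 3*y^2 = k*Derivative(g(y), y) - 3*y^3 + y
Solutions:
 g(y) = C1 + 3*y^4/(4*k) + y^3/k - y^2/(2*k)


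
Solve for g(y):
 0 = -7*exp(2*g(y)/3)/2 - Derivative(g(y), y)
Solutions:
 g(y) = 3*log(-sqrt(-1/(C1 - 7*y))) + 3*log(3)/2
 g(y) = 3*log(-1/(C1 - 7*y))/2 + 3*log(3)/2


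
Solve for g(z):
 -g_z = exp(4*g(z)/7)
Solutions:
 g(z) = 7*log(-(1/(C1 + 4*z))^(1/4)) + 7*log(7)/4
 g(z) = 7*log(1/(C1 + 4*z))/4 + 7*log(7)/4
 g(z) = 7*log(-I*(1/(C1 + 4*z))^(1/4)) + 7*log(7)/4
 g(z) = 7*log(I*(1/(C1 + 4*z))^(1/4)) + 7*log(7)/4
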